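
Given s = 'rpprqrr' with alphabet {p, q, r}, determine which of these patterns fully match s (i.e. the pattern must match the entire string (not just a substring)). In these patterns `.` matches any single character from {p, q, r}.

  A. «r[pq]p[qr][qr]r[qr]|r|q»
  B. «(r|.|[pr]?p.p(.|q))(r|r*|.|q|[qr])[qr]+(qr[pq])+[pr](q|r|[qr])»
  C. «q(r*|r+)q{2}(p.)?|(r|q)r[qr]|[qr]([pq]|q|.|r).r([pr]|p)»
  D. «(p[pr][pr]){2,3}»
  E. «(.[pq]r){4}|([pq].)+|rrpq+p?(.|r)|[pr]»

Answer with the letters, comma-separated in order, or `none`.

A → match
B → no match
C → no match
D → no match — must start with 'p'
E → no match

A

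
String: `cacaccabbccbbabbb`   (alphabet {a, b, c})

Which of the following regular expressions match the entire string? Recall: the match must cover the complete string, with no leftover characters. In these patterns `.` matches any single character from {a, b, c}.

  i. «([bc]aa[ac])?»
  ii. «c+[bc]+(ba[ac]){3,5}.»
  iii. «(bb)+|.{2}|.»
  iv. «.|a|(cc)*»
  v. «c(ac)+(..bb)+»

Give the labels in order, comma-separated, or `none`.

i → no match
ii → no match
iii → no match
iv → no match
v → match

v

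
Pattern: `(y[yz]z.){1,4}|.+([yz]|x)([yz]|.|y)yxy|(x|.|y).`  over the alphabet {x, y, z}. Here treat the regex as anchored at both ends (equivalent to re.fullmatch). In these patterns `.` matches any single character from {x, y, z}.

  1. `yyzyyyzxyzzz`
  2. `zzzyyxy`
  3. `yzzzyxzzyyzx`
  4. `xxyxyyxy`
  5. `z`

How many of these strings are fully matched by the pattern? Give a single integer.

1 → match
2 → match
3 → no match
4 → match
5 → no match
Total matched: 3

3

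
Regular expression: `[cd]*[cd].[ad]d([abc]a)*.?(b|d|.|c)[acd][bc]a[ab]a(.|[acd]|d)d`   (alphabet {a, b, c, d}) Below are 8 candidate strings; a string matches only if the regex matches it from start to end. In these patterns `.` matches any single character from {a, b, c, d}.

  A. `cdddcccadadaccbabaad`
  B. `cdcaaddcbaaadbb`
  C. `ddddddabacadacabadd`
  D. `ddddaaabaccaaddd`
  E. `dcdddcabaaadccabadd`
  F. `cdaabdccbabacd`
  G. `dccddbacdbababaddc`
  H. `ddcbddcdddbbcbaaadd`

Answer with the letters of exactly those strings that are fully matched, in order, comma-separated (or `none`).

A → no match
B → no match — must end with `d`
C → no match
D → no match
E → match
F → no match
G → no match — must end with `d`
H → no match

E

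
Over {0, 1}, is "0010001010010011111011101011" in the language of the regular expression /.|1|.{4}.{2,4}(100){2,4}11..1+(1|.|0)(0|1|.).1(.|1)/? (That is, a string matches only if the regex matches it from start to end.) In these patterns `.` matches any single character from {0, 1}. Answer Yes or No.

No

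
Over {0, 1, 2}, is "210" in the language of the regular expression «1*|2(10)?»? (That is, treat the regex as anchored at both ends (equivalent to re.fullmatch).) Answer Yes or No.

Yes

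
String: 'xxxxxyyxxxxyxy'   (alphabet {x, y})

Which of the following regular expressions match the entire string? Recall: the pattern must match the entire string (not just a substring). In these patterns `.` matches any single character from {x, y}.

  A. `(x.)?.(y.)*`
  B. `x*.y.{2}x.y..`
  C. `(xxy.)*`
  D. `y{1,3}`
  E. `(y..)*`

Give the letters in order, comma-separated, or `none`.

A → no match
B → match
C → no match
D → no match — must start with 'y'
E → no match

B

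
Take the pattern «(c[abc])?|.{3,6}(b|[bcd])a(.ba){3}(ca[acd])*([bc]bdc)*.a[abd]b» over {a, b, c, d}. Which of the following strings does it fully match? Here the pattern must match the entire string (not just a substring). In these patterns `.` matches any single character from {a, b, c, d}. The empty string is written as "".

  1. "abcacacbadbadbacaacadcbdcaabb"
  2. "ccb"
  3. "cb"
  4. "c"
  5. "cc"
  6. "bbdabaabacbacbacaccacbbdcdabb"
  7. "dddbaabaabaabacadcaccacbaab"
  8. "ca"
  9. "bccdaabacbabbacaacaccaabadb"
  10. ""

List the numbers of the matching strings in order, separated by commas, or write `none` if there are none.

1 → match
2. "ccb" → no match
3. "cb" → match
4. "c" → no match
5. "cc" → match
6 → match
7 → match
8. "ca" → match
9 → match
10. "" → match

1, 3, 5, 6, 7, 8, 9, 10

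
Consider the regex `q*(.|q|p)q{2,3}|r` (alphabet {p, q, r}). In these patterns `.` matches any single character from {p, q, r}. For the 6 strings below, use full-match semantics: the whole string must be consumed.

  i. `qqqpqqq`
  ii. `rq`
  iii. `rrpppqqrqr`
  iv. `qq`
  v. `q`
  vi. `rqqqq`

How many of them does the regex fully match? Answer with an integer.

i → match
ii → no match
iii → no match
iv → no match
v → no match
vi → no match
Total matched: 1

1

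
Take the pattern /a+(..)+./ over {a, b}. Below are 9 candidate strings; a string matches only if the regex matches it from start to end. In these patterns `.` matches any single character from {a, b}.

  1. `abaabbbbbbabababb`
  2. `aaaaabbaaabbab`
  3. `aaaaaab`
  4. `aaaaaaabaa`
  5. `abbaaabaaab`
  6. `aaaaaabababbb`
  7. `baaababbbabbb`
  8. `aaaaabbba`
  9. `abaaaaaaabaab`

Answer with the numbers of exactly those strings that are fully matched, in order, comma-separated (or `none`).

1 → no match
2 → match
3 → match
4 → match
5 → no match
6 → match
7 → no match — must start with `a`
8 → match
9 → no match

2, 3, 4, 6, 8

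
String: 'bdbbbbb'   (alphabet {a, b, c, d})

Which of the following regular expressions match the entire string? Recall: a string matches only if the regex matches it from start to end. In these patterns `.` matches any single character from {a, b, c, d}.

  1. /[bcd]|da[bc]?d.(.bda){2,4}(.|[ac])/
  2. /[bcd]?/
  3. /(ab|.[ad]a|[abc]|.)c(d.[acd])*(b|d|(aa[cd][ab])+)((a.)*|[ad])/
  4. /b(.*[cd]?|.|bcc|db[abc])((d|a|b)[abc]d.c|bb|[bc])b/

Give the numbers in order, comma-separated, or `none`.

1 → no match
2 → no match
3 → no match
4 → match

4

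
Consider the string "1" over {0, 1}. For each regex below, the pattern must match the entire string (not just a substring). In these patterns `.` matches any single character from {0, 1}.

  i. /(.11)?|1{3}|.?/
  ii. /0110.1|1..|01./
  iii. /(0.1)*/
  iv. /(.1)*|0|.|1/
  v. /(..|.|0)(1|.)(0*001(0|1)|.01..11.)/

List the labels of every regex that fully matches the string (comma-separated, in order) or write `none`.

i → match
ii → no match
iii → no match
iv → match
v → no match

i, iv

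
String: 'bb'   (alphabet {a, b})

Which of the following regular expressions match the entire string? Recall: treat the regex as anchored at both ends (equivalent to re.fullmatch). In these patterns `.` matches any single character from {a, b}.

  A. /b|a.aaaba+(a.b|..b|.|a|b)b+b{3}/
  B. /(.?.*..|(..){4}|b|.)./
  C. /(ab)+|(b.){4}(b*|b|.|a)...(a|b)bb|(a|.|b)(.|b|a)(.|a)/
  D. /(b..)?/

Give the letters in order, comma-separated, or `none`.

B

A → no match
B → match
C → no match
D → no match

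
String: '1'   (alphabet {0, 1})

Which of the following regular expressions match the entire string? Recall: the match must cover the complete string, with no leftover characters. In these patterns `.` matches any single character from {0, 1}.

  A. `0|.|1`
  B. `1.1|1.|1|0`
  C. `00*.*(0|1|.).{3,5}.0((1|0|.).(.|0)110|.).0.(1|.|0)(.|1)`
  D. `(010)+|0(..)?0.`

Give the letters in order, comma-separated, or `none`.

A, B

A → match
B → match
C → no match — must start with '0'
D → no match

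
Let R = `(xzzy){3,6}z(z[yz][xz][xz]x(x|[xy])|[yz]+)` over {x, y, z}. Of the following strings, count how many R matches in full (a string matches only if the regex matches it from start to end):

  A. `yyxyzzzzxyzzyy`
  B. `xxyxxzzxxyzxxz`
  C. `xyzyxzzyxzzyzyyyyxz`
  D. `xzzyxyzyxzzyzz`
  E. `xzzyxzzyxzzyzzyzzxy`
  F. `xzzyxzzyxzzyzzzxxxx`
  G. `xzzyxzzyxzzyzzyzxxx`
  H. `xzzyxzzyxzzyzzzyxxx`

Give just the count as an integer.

A → no match — must start with `xzzy`
B → no match — must start with `xzzy`
C → no match — must start with `xzzy`
D → no match
E → match
F → match
G → match
H → no match
Total matched: 3

3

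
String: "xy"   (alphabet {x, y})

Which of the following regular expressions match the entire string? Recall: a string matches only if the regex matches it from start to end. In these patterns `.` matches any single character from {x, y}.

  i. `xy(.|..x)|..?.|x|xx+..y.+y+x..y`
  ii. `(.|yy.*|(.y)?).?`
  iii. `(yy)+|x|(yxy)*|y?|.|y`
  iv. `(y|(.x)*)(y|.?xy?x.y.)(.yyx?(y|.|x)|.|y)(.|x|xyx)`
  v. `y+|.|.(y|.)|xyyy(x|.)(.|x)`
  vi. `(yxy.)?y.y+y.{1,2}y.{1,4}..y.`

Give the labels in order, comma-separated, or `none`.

i, ii, v

i → match
ii → match
iii → no match
iv → no match
v → match
vi → no match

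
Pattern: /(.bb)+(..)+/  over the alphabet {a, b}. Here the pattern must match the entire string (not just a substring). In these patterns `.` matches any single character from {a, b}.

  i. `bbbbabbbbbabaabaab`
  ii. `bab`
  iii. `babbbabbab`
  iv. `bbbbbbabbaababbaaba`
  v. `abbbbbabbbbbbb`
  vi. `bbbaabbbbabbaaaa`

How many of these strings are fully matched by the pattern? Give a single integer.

2

i → no match
ii → no match
iii → no match
iv → match
v → match
vi → no match
Total matched: 2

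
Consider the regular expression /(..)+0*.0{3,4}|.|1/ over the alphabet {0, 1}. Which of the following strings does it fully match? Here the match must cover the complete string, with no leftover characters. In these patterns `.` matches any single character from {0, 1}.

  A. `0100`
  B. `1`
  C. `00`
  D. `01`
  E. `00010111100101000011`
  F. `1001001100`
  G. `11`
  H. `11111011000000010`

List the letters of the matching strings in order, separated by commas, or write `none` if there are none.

A → no match
B → match
C → no match
D → no match
E → no match
F → no match
G → no match
H → no match

B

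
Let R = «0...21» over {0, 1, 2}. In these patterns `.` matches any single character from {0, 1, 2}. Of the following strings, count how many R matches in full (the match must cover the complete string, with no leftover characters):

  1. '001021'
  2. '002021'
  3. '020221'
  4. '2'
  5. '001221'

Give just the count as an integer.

4

1. '001021' → match
2. '002021' → match
3. '020221' → match
4. '2' → no match — must start with '0'
5. '001221' → match
Total matched: 4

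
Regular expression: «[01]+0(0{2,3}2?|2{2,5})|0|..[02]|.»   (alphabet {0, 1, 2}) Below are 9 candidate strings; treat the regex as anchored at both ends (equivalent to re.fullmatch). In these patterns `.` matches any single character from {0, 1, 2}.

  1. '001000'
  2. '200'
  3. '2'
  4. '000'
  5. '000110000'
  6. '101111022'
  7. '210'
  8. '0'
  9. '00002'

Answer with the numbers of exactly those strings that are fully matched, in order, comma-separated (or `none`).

1, 2, 3, 4, 5, 6, 7, 8, 9

1 → match
2 → match
3 → match
4 → match
5 → match
6 → match
7 → match
8 → match
9 → match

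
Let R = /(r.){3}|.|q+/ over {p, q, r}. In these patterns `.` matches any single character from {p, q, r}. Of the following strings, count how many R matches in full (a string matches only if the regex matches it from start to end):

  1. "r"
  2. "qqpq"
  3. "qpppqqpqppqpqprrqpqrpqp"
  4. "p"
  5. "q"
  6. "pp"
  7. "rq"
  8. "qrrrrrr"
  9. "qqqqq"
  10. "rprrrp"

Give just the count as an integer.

1 → match
2 → no match
3 → no match
4 → match
5 → match
6 → no match
7 → no match
8 → no match
9 → match
10 → match
Total matched: 5

5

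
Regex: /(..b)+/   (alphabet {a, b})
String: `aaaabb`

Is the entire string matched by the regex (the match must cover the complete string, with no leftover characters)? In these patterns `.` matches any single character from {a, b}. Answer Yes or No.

No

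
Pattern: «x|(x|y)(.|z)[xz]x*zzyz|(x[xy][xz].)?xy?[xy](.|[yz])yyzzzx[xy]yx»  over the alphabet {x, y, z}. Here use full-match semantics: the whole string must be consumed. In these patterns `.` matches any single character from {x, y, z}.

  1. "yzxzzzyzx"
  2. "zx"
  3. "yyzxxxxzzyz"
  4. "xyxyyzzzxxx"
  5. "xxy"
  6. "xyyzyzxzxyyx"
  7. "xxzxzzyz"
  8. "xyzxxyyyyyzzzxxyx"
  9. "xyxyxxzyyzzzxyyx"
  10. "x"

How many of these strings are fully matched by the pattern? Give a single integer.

5

1 → no match
2 → no match
3 → match
4 → no match
5 → no match
6 → no match
7 → match
8 → match
9 → match
10 → match
Total matched: 5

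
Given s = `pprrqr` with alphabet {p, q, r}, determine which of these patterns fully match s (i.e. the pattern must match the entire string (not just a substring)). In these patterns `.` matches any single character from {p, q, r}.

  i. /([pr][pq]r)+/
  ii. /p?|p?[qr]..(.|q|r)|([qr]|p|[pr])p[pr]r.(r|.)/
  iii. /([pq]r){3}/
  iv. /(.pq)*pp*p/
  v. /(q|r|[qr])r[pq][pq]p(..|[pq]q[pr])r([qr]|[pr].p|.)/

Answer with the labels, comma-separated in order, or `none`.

i → match
ii → match
iii → no match
iv → no match — must end with `p`
v → no match

i, ii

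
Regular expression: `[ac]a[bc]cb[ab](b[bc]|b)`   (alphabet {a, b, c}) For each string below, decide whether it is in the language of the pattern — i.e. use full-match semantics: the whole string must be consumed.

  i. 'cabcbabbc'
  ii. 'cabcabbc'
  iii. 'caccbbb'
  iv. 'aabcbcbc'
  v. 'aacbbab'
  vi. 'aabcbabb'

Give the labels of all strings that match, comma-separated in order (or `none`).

iii, vi

i → no match
ii → no match
iii → match
iv → no match
v → no match
vi → match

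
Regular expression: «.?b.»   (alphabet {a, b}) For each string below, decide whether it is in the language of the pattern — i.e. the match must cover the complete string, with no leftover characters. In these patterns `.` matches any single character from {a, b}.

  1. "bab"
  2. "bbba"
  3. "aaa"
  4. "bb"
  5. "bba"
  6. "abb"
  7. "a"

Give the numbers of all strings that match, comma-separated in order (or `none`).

1 → no match
2 → no match
3 → no match
4 → match
5 → match
6 → match
7 → no match

4, 5, 6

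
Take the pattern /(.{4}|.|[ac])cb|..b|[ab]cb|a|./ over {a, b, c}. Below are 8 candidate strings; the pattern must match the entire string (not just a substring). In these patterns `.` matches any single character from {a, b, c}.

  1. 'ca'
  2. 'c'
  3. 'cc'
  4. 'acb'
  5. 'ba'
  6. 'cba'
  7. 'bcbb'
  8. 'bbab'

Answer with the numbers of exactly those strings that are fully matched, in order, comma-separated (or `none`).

1 → no match
2 → match
3 → no match
4 → match
5 → no match
6 → no match
7 → no match
8 → no match

2, 4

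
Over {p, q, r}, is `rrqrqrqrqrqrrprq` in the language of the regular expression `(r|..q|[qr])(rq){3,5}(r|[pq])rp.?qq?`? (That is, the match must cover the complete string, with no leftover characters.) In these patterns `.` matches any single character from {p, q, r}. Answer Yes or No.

Yes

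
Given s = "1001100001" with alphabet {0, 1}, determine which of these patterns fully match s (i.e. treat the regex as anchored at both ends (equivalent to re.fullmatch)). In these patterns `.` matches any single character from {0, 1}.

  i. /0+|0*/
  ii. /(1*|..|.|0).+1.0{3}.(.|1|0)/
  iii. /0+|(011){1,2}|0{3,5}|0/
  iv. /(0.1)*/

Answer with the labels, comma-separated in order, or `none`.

ii

i → no match
ii → match
iii → no match
iv → no match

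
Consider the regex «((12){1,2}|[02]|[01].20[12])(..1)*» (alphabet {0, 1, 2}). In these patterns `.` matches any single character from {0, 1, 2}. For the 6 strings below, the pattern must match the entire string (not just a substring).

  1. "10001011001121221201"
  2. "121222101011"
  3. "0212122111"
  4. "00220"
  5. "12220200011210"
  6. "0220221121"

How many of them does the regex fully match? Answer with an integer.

1 → no match
2. "121222101011" → no match
3. "0212122111" → no match
4. "00220" → no match
5 → no match
6. "0220221121" → no match
Total matched: 0

0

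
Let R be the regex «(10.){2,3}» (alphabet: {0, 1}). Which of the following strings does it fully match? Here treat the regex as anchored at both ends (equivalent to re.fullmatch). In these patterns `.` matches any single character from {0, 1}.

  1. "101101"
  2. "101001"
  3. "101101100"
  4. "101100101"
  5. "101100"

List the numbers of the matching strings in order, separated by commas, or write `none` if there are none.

1 → match
2 → no match
3 → match
4 → match
5 → match

1, 3, 4, 5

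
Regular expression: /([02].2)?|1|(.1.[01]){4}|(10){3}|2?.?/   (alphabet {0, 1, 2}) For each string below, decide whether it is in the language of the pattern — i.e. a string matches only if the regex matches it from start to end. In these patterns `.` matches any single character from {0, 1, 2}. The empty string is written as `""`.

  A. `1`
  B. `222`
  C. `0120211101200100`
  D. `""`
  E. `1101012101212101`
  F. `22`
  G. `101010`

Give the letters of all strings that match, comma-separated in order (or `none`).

A, B, C, D, E, F, G

A → match
B → match
C → match
D → match
E → match
F → match
G → match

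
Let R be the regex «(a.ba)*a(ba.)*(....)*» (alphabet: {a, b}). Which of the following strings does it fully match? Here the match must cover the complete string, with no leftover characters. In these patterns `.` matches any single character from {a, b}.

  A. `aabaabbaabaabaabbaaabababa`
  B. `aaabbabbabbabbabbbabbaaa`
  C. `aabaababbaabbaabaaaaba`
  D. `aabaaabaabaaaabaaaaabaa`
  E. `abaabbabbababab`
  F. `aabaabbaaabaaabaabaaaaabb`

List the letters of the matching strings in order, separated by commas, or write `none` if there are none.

A → no match
B → no match
C → no match
D → no match
E → no match
F → match

F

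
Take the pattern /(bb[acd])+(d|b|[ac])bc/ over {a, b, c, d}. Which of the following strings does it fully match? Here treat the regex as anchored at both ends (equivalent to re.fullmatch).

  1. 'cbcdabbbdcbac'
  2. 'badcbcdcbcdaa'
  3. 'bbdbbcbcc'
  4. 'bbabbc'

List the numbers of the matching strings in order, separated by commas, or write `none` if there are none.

4

1 → no match — must start with 'bb'
2 → no match — must start with 'bb'
3. 'bbdbbcbcc' → no match — must end with 'bc'
4. 'bbabbc' → match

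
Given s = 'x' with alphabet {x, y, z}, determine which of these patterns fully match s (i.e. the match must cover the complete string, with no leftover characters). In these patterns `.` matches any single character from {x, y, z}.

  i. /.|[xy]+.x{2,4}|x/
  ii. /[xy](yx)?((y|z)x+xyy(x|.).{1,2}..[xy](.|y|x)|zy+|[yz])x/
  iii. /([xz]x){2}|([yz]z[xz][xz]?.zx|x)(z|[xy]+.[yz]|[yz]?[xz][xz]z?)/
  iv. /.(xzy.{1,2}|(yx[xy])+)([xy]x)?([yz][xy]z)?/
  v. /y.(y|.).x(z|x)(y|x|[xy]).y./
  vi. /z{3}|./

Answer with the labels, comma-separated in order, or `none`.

i, vi

i → match
ii → no match
iii → no match
iv → no match
v → no match — must start with 'y'
vi → match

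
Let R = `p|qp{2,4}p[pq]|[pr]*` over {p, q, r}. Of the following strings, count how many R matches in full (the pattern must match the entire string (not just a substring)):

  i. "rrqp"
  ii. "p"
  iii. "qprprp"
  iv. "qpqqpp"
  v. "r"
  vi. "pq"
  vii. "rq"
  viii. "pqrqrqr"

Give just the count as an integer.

2

i → no match
ii → match
iii → no match
iv → no match
v → match
vi → no match
vii → no match
viii → no match
Total matched: 2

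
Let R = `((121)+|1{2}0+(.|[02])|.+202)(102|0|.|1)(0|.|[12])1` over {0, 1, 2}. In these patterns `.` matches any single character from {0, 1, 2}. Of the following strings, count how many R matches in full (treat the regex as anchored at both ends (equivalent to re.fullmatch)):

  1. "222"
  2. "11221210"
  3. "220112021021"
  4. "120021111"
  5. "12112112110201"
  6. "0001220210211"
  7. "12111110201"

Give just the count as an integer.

2

1 → no match — must end with "1"
2 → no match — must end with "1"
3 → no match
4 → no match
5 → match
6 → match
7 → no match
Total matched: 2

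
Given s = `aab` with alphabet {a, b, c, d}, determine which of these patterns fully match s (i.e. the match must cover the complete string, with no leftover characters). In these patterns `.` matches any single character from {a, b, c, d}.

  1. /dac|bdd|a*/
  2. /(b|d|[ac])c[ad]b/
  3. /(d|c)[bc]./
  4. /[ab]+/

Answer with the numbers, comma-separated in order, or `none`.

4

1 → no match
2 → no match
3 → no match
4 → match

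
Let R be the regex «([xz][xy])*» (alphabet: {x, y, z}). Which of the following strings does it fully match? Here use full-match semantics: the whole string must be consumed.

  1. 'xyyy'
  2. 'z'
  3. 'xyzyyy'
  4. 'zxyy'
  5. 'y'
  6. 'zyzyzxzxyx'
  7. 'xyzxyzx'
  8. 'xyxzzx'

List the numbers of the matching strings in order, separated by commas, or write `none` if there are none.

1. 'xyyy' → no match
2. 'z' → no match
3. 'xyzyyy' → no match
4. 'zxyy' → no match
5. 'y' → no match
6. 'zyzyzxzxyx' → no match
7. 'xyzxyzx' → no match
8. 'xyxzzx' → no match

none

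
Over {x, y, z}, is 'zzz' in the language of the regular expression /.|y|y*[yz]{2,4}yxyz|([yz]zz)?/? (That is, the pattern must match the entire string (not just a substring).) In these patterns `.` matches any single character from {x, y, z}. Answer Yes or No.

Yes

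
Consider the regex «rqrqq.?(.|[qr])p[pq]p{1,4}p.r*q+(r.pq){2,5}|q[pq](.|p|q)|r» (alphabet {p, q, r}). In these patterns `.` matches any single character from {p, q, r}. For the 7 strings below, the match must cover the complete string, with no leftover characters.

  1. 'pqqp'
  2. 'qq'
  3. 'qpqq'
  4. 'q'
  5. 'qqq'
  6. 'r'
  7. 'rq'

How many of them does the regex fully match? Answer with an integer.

1. 'pqqp' → no match
2. 'qq' → no match
3. 'qpqq' → no match
4. 'q' → no match
5. 'qqq' → match
6. 'r' → match
7. 'rq' → no match
Total matched: 2

2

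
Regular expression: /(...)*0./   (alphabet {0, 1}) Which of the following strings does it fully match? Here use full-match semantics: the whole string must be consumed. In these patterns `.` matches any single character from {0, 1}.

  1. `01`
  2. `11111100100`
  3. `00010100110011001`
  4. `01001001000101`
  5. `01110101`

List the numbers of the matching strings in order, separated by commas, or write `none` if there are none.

1, 2, 3, 4, 5

1 → match
2 → match
3 → match
4 → match
5 → match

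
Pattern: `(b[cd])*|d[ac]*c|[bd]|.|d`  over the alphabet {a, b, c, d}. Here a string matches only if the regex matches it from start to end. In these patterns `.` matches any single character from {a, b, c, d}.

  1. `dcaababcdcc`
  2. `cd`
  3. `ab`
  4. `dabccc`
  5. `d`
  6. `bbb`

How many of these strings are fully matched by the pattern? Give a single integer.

1

1 → no match
2 → no match
3 → no match
4 → no match
5 → match
6 → no match
Total matched: 1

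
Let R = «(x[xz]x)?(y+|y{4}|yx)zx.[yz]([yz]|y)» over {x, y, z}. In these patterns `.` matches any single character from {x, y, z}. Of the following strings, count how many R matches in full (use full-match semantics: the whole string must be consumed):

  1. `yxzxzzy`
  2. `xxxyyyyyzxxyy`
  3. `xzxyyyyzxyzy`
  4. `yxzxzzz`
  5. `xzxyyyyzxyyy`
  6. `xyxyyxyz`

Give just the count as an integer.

1 → match
2 → match
3 → match
4 → match
5 → match
6 → no match
Total matched: 5

5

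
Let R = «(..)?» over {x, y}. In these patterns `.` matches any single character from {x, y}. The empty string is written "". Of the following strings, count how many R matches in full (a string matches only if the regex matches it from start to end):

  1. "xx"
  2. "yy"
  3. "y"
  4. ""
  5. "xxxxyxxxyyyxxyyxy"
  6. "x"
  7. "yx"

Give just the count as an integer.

1 → match
2 → match
3 → no match
4 → match
5 → no match
6 → no match
7 → match
Total matched: 4

4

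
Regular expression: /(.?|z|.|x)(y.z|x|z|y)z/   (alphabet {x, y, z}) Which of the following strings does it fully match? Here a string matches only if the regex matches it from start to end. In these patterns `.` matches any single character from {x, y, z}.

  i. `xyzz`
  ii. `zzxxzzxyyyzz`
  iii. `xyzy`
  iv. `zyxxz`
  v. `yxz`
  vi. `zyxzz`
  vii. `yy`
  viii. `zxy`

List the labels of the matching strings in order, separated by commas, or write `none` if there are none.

v, vi

i → no match
ii → no match
iii → no match — must end with `z`
iv → no match
v → match
vi → match
vii → no match — must end with `z`
viii → no match — must end with `z`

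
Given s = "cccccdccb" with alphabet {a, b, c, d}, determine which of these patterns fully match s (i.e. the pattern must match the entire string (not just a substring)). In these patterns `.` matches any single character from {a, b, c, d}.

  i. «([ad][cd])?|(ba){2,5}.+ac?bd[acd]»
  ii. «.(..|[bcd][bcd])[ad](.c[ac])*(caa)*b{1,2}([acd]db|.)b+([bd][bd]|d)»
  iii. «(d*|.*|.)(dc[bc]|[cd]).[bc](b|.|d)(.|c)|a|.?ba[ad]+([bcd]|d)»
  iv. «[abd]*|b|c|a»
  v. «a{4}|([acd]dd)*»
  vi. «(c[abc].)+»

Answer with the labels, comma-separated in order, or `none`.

i → no match
ii → no match
iii → match
iv → no match
v → no match
vi → match

iii, vi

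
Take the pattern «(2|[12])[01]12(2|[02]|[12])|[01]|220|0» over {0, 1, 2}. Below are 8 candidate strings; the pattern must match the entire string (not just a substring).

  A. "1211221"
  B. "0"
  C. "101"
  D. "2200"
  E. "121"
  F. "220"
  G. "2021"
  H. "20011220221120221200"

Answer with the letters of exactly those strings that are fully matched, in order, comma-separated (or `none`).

B, F

A → no match
B → match
C → no match
D → no match
E → no match
F → match
G → no match
H → no match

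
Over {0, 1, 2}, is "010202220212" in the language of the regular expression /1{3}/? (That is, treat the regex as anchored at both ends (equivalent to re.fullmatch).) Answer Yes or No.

Every match must start with "1", but "010202220212" does not.

No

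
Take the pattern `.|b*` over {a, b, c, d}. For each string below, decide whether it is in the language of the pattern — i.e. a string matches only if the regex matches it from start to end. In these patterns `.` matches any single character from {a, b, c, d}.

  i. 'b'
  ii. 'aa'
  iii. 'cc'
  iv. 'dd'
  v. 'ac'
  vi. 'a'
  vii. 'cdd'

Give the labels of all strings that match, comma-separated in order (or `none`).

i. 'b' → match
ii. 'aa' → no match
iii. 'cc' → no match
iv. 'dd' → no match
v. 'ac' → no match
vi. 'a' → match
vii. 'cdd' → no match

i, vi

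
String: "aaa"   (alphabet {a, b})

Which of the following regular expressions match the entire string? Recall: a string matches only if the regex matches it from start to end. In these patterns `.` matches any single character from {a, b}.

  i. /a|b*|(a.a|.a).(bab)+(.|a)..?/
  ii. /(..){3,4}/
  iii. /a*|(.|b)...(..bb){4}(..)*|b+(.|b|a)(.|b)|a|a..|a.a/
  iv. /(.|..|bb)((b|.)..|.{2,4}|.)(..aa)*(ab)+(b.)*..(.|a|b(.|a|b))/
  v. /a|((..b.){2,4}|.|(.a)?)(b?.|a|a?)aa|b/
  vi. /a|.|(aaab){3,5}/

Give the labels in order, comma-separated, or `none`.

i → no match
ii → no match
iii → match
iv → no match
v → match
vi → no match

iii, v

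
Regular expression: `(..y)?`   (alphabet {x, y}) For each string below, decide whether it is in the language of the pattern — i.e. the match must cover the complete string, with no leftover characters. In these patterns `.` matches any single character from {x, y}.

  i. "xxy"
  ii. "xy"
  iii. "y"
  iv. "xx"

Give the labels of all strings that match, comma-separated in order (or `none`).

i

i → match
ii → no match
iii → no match
iv → no match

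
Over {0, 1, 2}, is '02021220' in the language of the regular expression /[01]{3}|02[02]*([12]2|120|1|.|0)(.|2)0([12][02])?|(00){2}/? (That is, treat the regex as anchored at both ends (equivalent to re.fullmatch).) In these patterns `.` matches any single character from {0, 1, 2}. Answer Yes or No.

Yes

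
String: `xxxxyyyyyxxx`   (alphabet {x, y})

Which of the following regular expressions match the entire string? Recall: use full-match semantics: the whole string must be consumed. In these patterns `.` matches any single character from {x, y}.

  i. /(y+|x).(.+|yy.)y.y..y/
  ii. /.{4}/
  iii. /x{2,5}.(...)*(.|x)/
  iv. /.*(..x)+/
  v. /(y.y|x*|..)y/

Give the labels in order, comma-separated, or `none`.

iii, iv

i → no match — must end with `y`
ii → no match
iii → match
iv → match
v → no match — must end with `y`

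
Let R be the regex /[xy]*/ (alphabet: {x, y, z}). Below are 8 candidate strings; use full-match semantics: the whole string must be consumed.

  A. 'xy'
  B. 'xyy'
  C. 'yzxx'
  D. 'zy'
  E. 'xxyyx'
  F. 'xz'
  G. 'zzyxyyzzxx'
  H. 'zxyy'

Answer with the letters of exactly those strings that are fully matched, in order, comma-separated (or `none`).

A. 'xy' → match
B. 'xyy' → match
C. 'yzxx' → no match
D. 'zy' → no match
E. 'xxyyx' → match
F. 'xz' → no match
G. 'zzyxyyzzxx' → no match
H. 'zxyy' → no match

A, B, E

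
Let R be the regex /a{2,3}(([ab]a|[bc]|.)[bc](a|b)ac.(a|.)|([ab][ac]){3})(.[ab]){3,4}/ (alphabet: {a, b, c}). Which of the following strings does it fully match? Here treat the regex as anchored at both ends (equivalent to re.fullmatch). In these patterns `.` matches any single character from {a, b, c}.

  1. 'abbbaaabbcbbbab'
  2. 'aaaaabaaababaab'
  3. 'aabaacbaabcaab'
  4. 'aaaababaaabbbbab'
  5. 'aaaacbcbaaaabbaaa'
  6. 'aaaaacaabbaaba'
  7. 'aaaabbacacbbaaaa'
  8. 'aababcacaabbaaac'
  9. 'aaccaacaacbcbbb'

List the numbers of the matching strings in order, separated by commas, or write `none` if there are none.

1 → no match
2 → match
3 → match
4 → match
5 → match
6 → match
7 → match
8 → no match
9 → match

2, 3, 4, 5, 6, 7, 9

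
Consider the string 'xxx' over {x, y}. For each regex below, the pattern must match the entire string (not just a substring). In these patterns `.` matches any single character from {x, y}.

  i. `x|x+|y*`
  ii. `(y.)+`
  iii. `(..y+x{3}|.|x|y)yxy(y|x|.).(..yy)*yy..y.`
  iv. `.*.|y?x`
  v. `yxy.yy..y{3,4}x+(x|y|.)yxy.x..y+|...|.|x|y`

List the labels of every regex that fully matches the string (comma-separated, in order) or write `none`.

i → match
ii → no match — must start with 'y'
iii → no match
iv → match
v → match

i, iv, v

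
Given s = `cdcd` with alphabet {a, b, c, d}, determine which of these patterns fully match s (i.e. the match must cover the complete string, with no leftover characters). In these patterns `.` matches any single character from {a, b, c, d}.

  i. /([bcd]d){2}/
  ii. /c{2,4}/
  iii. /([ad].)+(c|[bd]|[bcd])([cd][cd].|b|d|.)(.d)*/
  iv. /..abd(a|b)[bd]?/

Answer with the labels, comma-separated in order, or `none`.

i

i → match
ii → no match — must end with `c`
iii → no match
iv → no match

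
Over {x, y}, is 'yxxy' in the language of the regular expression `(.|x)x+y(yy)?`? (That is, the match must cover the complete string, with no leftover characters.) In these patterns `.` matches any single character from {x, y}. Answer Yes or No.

Yes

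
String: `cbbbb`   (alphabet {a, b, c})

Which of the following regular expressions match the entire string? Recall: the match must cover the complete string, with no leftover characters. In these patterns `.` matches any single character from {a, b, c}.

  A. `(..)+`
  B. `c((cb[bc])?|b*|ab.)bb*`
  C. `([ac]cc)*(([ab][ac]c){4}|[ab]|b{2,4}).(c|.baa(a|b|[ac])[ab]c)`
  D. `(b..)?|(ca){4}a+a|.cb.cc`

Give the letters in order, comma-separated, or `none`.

A → no match
B → match
C → no match — must end with `c`
D → no match

B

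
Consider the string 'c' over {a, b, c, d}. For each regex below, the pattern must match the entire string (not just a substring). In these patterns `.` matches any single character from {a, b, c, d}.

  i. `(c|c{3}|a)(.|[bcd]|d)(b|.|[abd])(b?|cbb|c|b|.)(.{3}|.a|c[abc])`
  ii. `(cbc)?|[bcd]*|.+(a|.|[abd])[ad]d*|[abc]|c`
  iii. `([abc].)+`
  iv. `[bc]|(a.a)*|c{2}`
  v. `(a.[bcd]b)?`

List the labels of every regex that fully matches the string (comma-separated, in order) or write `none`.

i → no match
ii → match
iii → no match
iv → match
v → no match

ii, iv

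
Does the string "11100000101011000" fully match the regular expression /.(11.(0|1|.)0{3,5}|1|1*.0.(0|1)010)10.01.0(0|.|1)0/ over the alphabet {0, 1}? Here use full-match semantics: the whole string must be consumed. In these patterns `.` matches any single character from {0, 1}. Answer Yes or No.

Yes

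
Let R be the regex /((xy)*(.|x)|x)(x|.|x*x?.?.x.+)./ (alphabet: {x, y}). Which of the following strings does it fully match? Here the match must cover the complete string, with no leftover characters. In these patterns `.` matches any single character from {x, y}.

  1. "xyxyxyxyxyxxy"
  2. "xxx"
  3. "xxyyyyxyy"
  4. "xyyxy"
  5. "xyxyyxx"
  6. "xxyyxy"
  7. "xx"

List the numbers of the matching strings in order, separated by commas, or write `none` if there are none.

1, 2, 4, 5

1 → match
2 → match
3 → no match
4 → match
5 → match
6 → no match
7 → no match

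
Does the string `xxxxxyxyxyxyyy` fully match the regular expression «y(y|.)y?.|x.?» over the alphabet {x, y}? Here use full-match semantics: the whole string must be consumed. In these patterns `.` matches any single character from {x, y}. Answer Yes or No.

No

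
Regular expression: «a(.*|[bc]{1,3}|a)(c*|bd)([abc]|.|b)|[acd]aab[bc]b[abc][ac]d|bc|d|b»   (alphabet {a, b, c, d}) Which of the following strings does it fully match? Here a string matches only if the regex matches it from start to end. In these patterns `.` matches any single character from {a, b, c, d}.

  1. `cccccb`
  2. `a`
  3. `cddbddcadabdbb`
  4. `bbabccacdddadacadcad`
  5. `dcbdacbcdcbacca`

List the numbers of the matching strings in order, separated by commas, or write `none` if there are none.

none

1 → no match
2 → no match
3 → no match
4 → no match
5 → no match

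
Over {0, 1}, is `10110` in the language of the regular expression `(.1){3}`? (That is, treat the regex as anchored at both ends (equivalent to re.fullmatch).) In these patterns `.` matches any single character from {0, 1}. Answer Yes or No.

No

Every match must end with `1`, but `10110` does not.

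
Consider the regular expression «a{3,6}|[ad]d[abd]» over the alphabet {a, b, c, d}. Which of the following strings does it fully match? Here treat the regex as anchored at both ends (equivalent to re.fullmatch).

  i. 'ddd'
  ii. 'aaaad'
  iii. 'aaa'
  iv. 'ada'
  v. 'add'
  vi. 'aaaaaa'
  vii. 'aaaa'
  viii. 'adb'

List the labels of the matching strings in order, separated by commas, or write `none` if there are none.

i → match
ii → no match
iii → match
iv → match
v → match
vi → match
vii → match
viii → match

i, iii, iv, v, vi, vii, viii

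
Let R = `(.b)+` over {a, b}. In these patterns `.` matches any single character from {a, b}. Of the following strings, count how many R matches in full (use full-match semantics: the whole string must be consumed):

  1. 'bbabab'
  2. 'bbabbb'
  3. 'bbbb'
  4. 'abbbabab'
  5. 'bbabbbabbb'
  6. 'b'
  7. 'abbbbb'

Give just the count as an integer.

6

1 → match
2 → match
3 → match
4 → match
5 → match
6 → no match
7 → match
Total matched: 6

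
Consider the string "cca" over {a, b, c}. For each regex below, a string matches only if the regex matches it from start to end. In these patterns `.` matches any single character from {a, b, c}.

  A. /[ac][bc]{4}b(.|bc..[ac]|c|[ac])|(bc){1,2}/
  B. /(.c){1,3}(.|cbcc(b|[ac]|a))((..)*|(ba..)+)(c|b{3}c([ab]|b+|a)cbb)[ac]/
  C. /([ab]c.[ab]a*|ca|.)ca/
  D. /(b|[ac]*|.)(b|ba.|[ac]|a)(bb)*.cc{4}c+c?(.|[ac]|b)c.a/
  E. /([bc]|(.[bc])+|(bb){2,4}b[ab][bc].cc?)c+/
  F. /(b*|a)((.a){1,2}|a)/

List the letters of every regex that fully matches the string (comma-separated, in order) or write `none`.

C

A → no match
B → no match
C → match
D → no match
E → no match — must end with "c"
F → no match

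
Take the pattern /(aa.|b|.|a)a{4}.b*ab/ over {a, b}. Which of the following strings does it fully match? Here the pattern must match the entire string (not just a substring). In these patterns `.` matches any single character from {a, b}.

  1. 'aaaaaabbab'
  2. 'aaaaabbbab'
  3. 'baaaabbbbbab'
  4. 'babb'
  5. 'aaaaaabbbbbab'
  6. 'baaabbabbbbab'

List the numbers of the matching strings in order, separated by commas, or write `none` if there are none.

1, 2, 3, 5

1 → match
2 → match
3 → match
4 → no match — must end with 'ab'
5 → match
6 → no match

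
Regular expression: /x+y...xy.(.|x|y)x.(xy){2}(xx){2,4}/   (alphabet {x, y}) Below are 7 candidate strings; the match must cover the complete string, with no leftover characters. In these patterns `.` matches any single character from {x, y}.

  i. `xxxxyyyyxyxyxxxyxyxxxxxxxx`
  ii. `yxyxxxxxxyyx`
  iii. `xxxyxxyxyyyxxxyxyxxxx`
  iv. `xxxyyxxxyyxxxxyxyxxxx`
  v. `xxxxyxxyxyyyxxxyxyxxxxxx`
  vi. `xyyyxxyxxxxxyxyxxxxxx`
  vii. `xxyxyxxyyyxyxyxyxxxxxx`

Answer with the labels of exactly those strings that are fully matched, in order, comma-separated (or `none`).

i → match
ii. `yxyxxxxxxyyx` → no match — must start with `x`
iii → match
iv → match
v → match
vi → match
vii → match

i, iii, iv, v, vi, vii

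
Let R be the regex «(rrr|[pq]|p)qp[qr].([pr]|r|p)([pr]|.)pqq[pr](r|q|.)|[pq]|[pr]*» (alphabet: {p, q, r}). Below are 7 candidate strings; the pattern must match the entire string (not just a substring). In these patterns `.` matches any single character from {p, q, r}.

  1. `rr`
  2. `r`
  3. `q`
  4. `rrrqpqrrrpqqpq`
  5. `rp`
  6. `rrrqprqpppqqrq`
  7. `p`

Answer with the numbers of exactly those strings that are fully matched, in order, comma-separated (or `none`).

1 → match
2 → match
3 → match
4 → match
5 → match
6 → match
7 → match

1, 2, 3, 4, 5, 6, 7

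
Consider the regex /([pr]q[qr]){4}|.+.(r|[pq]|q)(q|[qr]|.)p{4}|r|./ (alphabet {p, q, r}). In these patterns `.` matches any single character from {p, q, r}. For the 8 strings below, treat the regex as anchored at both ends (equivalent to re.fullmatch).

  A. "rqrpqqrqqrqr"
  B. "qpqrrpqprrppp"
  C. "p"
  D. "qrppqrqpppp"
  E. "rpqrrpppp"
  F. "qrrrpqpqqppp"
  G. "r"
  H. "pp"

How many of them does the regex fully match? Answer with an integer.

5

A → match
B → no match
C → match
D → match
E → match
F → no match
G → match
H → no match
Total matched: 5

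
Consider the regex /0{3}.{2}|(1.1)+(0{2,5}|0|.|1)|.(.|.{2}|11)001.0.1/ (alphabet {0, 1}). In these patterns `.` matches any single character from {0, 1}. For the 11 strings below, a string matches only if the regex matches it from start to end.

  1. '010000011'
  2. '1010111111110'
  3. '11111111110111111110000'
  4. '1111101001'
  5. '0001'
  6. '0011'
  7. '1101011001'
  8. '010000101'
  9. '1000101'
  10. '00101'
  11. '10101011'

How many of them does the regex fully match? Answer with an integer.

1 → no match
2 → no match
3 → no match
4 → no match
5 → no match
6 → no match
7 → no match
8 → no match
9 → no match
10 → no match
11 → no match
Total matched: 0

0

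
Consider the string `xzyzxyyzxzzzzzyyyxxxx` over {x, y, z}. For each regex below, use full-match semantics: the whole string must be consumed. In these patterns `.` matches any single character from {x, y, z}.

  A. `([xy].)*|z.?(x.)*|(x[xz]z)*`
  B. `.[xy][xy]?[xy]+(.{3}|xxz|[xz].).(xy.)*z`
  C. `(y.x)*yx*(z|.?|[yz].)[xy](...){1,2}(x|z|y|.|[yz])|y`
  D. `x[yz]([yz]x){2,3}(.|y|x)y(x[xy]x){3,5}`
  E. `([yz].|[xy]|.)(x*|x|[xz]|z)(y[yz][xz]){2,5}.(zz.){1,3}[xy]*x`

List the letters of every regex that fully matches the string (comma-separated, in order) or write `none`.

E

A → no match
B → no match — must end with `z`
C → no match
D → no match
E → match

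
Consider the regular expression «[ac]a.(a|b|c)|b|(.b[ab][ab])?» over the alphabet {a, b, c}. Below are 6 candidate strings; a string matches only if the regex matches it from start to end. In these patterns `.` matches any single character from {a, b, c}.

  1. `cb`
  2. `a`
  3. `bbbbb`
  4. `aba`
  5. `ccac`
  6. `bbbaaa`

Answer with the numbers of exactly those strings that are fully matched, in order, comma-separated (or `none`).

none

1. `cb` → no match
2. `a` → no match
3. `bbbbb` → no match
4. `aba` → no match
5. `ccac` → no match
6. `bbbaaa` → no match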